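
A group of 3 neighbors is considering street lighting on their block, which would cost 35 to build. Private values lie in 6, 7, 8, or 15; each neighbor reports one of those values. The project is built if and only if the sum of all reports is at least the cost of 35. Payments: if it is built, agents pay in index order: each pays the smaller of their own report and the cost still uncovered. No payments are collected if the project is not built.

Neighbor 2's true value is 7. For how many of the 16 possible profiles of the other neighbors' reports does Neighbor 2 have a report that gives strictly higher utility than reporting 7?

1

Others report (15, 15): truth gives 0; report 6 gives 1 > 0. Violating.
Others report (6, 6): truth gives 0; no alternative beats it.
Others report (6, 7): truth gives 0; no alternative beats it.
(Checking all 16 profiles: 1 has a profitable deviation, 15 do not.)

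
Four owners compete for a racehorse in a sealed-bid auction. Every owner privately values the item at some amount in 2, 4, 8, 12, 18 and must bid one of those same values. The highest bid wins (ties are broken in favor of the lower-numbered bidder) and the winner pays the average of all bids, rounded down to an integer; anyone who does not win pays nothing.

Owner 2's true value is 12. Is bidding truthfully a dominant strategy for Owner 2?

No

Consider the case where Owner 1 bids 2, Owner 3 bids 2 and Owner 4 bids 2.
Truthful bid 12: wins, pays 4, utility 12 - 4 = 8.
Bid 4 instead: wins, pays 2, utility 12 - 2 = 10.
Since 10 > 8, bidding 4 is strictly better here, so truthful bidding is not dominant.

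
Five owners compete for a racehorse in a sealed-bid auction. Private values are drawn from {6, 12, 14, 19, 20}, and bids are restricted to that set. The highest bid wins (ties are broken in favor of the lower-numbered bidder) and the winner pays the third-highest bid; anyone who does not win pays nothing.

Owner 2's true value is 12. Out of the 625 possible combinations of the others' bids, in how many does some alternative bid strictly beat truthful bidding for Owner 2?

12

Others bid (6, 6, 6, 14): truth gives 0; bid 14 gives 6 > 0. Violating.
Others bid (6, 6, 6, 19): truth gives 0; bid 19 gives 6 > 0. Violating.
Others bid (6, 6, 6, 20): truth gives 0; bid 20 gives 6 > 0. Violating.
Others bid (6, 6, 14, 6): truth gives 0; bid 14 gives 6 > 0. Violating.
Others bid (6, 6, 6, 6): truth gives 6; no alternative beats it.
Others bid (6, 6, 6, 12): truth gives 6; no alternative beats it.
(Checking all 625 profiles: 12 have a profitable deviation, 613 do not.)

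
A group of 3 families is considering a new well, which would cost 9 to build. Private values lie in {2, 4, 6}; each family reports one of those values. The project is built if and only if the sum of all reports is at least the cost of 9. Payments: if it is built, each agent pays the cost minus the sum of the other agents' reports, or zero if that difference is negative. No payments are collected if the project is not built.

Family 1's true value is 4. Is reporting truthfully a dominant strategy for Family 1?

Check each profile of the others' reports and compare truth against every alternative report.
Others report (4, 6): truth gives 4, best alternative gives 4.
Others report (6, 4): truth gives 4, best alternative gives 4.
Others report (6, 6): truth gives 4, best alternative gives 4.
Others report (2, 6): truth gives 3, best alternative gives 3.
Others report (4, 4): truth gives 3, best alternative gives 3.
Others report (6, 2): truth gives 3, best alternative gives 3.
(Remaining 3 profiles checked similarly; truth is weakly best in each.)
In every case the truthful report is at least as good as any alternative, so it is a dominant strategy.

Yes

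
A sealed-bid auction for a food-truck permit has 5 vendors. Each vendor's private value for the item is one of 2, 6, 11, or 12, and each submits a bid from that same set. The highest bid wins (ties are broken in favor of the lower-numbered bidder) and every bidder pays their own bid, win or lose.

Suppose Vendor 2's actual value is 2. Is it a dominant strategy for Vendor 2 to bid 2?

Yes

Check each profile of the others' bids and compare truth against every alternative bid.
Others bid (2, 2, 2, 11): truth gives -2, best alternative gives -6.
Others bid (2, 2, 2, 12): truth gives -2, best alternative gives -6.
Others bid (2, 2, 6, 11): truth gives -2, best alternative gives -6.
Others bid (2, 2, 6, 12): truth gives -2, best alternative gives -6.
Others bid (2, 2, 11, 2): truth gives -2, best alternative gives -6.
Others bid (2, 2, 11, 6): truth gives -2, best alternative gives -6.
(Remaining 250 profiles checked similarly; truth is weakly best in each.)
In every case the truthful bid is at least as good as any alternative, so it is a dominant strategy.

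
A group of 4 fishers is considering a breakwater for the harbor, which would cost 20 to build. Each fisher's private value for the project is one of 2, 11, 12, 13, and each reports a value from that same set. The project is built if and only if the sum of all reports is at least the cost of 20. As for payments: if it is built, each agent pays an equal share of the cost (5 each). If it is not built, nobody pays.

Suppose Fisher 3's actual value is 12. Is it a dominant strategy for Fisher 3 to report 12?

Yes

Check each profile of the others' reports and compare truth against every alternative report.
Others report (2, 2, 11): truth gives 7, best alternative gives 7.
Others report (2, 2, 12): truth gives 7, best alternative gives 7.
Others report (2, 2, 13): truth gives 7, best alternative gives 7.
Others report (2, 11, 2): truth gives 7, best alternative gives 7.
Others report (2, 11, 11): truth gives 7, best alternative gives 7.
Others report (2, 11, 12): truth gives 7, best alternative gives 7.
(Remaining 58 profiles checked similarly; truth is weakly best in each.)
In every case the truthful report is at least as good as any alternative, so it is a dominant strategy.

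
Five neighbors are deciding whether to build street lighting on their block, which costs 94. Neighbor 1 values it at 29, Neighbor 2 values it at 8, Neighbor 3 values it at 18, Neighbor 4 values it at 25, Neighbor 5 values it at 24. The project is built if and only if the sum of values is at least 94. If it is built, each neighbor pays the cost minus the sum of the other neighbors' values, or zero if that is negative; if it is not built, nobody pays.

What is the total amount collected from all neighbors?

Total value 104 ≥ cost 94, so it is built.
Neighbor 1: others sum to 75; max(0, 94 - 75) = 19.
Neighbor 2: others sum to 96; max(0, 94 - 96) = 0.
Neighbor 3: others sum to 86; max(0, 94 - 86) = 8.
Neighbor 4: others sum to 79; max(0, 94 - 79) = 15.
Neighbor 5: others sum to 80; max(0, 94 - 80) = 14.
Total collected = 19 + 0 + 8 + 15 + 14 = 56.

56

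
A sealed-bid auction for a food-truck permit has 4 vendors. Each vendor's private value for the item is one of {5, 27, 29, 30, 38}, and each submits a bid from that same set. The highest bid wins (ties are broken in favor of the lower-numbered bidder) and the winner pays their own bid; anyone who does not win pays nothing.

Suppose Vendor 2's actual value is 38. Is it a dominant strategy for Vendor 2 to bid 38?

Consider the case where Vendor 1 bids 5, Vendor 3 bids 5 and Vendor 4 bids 5.
Truthful bid 38: wins, pays 38, utility 38 - 38 = 0.
Bid 27 instead: wins, pays 27, utility 38 - 27 = 11.
Since 11 > 0, bidding 27 is strictly better here, so truthful bidding is not dominant.

No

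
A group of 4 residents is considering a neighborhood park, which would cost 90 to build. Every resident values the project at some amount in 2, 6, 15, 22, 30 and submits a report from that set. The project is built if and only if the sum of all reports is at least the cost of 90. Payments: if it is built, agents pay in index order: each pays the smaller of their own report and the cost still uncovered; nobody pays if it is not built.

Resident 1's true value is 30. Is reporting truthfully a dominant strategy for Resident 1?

Consider the case where Resident 2 reports 15, Resident 3 reports 30 and Resident 4 reports 30.
Truthful report 30: project built, pays 30, utility 30 - 30 = 0.
Report 15 instead: project built, pays 15, utility 30 - 15 = 15.
Since 15 > 0, reporting 15 is strictly better here, so truthful reporting is not dominant.

No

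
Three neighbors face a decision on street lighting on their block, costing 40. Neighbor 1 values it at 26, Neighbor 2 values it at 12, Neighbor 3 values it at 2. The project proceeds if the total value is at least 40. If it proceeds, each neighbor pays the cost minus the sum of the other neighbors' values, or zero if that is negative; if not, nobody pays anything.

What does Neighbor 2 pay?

Total value 40 ≥ cost 40, so the project is built.
The other neighbors' values sum to 28.
Cost minus that sum is 40 - 28 = 12.

12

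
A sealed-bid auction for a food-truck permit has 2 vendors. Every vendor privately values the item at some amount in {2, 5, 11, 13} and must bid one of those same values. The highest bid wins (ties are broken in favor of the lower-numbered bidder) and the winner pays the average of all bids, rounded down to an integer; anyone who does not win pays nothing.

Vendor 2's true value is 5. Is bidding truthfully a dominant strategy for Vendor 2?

Yes

Check each profile of the others' bids and compare truth against every alternative bid.
Others bid (2): truth gives 2, best alternative gives 0.
Others bid (5): truth gives 0, best alternative gives 0.
Others bid (11): truth gives 0, best alternative gives 0.
Others bid (13): truth gives 0, best alternative gives 0.
In every case the truthful bid is at least as good as any alternative, so it is a dominant strategy.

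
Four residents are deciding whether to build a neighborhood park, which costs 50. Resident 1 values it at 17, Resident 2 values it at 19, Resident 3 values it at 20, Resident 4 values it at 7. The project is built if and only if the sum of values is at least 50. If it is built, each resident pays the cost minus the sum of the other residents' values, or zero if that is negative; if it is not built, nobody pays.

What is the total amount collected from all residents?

17

Total value 63 ≥ cost 50, so it is built.
Resident 1: others sum to 46; max(0, 50 - 46) = 4.
Resident 2: others sum to 44; max(0, 50 - 44) = 6.
Resident 3: others sum to 43; max(0, 50 - 43) = 7.
Resident 4: others sum to 56; max(0, 50 - 56) = 0.
Total collected = 4 + 6 + 7 + 0 = 17.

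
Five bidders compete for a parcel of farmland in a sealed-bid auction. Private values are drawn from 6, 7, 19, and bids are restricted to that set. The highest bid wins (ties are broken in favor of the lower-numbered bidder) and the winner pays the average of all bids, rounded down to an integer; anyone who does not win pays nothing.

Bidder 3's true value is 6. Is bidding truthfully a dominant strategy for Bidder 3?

Yes

Check each profile of the others' bids and compare truth against every alternative bid.
Others bid (6, 6, 6, 6): truth gives 0, best alternative gives 0.
Others bid (6, 6, 6, 7): truth gives 0, best alternative gives 0.
Others bid (6, 6, 6, 19): truth gives 0, best alternative gives 0.
Others bid (6, 6, 7, 6): truth gives 0, best alternative gives 0.
Others bid (6, 6, 7, 7): truth gives 0, best alternative gives 0.
Others bid (6, 6, 7, 19): truth gives 0, best alternative gives 0.
(Remaining 75 profiles checked similarly; truth is weakly best in each.)
In every case the truthful bid is at least as good as any alternative, so it is a dominant strategy.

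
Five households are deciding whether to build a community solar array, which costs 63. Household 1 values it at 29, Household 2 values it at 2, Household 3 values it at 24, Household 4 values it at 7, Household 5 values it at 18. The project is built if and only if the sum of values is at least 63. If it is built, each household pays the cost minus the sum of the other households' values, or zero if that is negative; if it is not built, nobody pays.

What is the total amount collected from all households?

Total value 80 ≥ cost 63, so it is built.
Household 1: others sum to 51; max(0, 63 - 51) = 12.
Household 2: others sum to 78; max(0, 63 - 78) = 0.
Household 3: others sum to 56; max(0, 63 - 56) = 7.
Household 4: others sum to 73; max(0, 63 - 73) = 0.
Household 5: others sum to 62; max(0, 63 - 62) = 1.
Total collected = 12 + 0 + 7 + 0 + 1 = 20.

20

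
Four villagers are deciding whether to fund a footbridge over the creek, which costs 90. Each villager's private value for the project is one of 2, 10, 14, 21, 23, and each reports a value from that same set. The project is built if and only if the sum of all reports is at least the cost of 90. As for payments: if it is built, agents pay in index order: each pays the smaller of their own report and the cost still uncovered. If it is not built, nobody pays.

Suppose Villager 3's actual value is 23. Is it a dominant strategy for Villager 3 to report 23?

Consider the case where Villager 1 reports 23, Villager 2 reports 23 and Villager 4 reports 23.
Truthful report 23: project built, pays 23, utility 23 - 23 = 0.
Report 21 instead: project built, pays 21, utility 23 - 21 = 2.
Since 2 > 0, reporting 21 is strictly better here, so truthful reporting is not dominant.

No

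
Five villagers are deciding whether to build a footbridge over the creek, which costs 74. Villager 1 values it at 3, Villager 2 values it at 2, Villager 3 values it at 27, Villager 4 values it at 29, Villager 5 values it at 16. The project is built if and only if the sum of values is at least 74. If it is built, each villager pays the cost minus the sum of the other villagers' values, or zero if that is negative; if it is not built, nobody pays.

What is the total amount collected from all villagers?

63

Total value 77 ≥ cost 74, so it is built.
Villager 1: others sum to 74; max(0, 74 - 74) = 0.
Villager 2: others sum to 75; max(0, 74 - 75) = 0.
Villager 3: others sum to 50; max(0, 74 - 50) = 24.
Villager 4: others sum to 48; max(0, 74 - 48) = 26.
Villager 5: others sum to 61; max(0, 74 - 61) = 13.
Total collected = 0 + 0 + 24 + 26 + 13 = 63.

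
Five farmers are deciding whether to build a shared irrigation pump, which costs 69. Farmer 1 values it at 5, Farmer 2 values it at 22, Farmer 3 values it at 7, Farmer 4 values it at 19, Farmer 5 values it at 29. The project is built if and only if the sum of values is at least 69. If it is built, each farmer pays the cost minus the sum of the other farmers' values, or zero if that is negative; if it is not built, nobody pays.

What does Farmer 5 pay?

16

Total value 82 ≥ cost 69, so the project is built.
The other farmers' values sum to 53.
Cost minus that sum is 69 - 53 = 16.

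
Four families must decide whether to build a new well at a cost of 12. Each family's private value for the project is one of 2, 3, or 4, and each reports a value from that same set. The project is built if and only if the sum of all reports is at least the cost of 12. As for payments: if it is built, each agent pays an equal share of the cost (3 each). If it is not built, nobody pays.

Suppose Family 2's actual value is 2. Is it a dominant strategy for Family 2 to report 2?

Yes

Check each profile of the others' reports and compare truth against every alternative report.
Others report (2, 3, 4): truth gives 0, best alternative gives -1.
Others report (2, 4, 3): truth gives 0, best alternative gives -1.
Others report (3, 2, 4): truth gives 0, best alternative gives -1.
Others report (3, 3, 3): truth gives 0, best alternative gives -1.
Others report (3, 4, 2): truth gives 0, best alternative gives -1.
Others report (4, 2, 3): truth gives 0, best alternative gives -1.
(Remaining 21 profiles checked similarly; truth is weakly best in each.)
In every case the truthful report is at least as good as any alternative, so it is a dominant strategy.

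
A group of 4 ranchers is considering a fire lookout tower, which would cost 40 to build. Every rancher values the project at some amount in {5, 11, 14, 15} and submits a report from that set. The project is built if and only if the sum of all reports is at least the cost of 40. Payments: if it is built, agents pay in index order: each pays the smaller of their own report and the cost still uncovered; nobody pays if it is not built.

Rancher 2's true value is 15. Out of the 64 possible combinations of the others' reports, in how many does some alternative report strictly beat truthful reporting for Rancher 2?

54

Others report (5, 11, 11): truth gives 0; report 14 gives 1 > 0. Violating.
Others report (5, 11, 14): truth gives 0; report 11 gives 4 > 0. Violating.
Others report (5, 11, 15): truth gives 0; report 11 gives 4 > 0. Violating.
Others report (5, 14, 11): truth gives 0; report 11 gives 4 > 0. Violating.
Others report (5, 5, 5): truth gives 0; no alternative beats it.
Others report (5, 5, 11): truth gives 0; no alternative beats it.
(Checking all 64 profiles: 54 have a profitable deviation, 10 do not.)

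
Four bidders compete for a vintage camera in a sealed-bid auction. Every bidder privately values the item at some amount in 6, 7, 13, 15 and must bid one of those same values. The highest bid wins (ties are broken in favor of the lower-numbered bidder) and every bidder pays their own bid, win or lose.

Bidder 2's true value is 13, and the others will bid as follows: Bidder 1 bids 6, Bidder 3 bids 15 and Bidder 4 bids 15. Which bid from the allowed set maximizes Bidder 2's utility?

Bid 6: loses but pays 6, utility -6.
Bid 7: loses but pays 7, utility -7.
Bid 13: loses but pays 13, utility -13.
Bid 15: wins, pays 15, utility 13 - 15 = -2.
The best choice is 15 with utility -2.

15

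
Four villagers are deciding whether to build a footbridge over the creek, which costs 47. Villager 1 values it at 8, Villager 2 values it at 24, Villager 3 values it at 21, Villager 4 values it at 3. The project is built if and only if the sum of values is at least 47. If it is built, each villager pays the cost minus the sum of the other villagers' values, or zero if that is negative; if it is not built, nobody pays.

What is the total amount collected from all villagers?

27

Total value 56 ≥ cost 47, so it is built.
Villager 1: others sum to 48; max(0, 47 - 48) = 0.
Villager 2: others sum to 32; max(0, 47 - 32) = 15.
Villager 3: others sum to 35; max(0, 47 - 35) = 12.
Villager 4: others sum to 53; max(0, 47 - 53) = 0.
Total collected = 0 + 15 + 12 + 0 = 27.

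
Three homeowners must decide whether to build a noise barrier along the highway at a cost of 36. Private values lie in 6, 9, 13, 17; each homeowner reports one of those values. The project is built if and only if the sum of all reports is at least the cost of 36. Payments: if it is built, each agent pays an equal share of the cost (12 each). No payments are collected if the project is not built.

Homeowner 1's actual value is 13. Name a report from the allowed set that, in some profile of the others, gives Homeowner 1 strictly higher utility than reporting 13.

Suppose Homeowner 2 reports 6 and Homeowner 3 reports 13.
Report 13: project not built, utility 0.
Report 17: project built, pays 12, utility 13 - 12 = 1.
So reporting 17 beats truth here (1 > 0).

17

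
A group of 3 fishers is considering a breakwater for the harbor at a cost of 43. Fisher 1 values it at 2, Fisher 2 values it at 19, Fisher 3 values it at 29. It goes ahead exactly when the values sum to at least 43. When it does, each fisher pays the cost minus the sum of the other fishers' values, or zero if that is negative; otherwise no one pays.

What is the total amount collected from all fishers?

Total value 50 ≥ cost 43, so it is built.
Fisher 1: others sum to 48; max(0, 43 - 48) = 0.
Fisher 2: others sum to 31; max(0, 43 - 31) = 12.
Fisher 3: others sum to 21; max(0, 43 - 21) = 22.
Total collected = 0 + 12 + 22 = 34.

34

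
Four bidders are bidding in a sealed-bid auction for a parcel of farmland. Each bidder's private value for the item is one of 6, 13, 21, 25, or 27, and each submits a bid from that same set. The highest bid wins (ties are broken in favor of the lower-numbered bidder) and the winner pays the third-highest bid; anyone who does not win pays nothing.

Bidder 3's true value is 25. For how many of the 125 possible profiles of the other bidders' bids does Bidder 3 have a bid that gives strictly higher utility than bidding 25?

Others bid (6, 6, 27): truth gives 0; bid 27 gives 19 > 0. Violating.
Others bid (6, 13, 27): truth gives 0; bid 27 gives 12 > 0. Violating.
Others bid (6, 21, 27): truth gives 0; bid 27 gives 4 > 0. Violating.
Others bid (6, 25, 6): truth gives 0; bid 27 gives 19 > 0. Violating.
Others bid (6, 6, 6): truth gives 19; no alternative beats it.
Others bid (6, 6, 13): truth gives 19; no alternative beats it.
(Checking all 125 profiles: 27 have a profitable deviation, 98 do not.)

27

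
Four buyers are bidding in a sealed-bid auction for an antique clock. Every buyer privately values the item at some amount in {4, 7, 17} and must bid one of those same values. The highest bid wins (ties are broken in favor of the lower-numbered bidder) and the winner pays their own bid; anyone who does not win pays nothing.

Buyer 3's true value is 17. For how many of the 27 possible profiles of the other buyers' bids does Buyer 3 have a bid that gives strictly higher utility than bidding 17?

Others bid (4, 4, 4): truth gives 0; bid 7 gives 10 > 0. Violating.
Others bid (4, 4, 7): truth gives 0; bid 7 gives 10 > 0. Violating.
Others bid (4, 4, 17): truth gives 0; no alternative beats it.
Others bid (4, 7, 4): truth gives 0; no alternative beats it.
(Checking all 27 profiles: 2 have a profitable deviation, 25 do not.)

2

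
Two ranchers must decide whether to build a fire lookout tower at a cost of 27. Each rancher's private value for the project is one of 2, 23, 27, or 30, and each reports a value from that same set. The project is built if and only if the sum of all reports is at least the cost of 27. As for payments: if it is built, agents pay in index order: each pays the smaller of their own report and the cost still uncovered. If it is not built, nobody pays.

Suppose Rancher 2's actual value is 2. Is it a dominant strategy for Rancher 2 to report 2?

Yes

Check each profile of the others' reports and compare truth against every alternative report.
Others report (23): truth gives 0, best alternative gives -2.
Others report (27): truth gives 2, best alternative gives 2.
Others report (30): truth gives 2, best alternative gives 2.
Others report (2): truth gives 0, best alternative gives 0.
In every case the truthful report is at least as good as any alternative, so it is a dominant strategy.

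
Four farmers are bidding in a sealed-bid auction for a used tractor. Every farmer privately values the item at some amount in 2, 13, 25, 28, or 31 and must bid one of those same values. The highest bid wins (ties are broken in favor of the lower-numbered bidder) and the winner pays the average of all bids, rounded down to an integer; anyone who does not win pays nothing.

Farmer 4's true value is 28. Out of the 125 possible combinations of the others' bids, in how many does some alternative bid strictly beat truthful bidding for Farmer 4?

40

Others bid (2, 2, 2): truth gives 20; bid 13 gives 24 > 20. Violating.
Others bid (2, 2, 13): truth gives 17; bid 25 gives 18 > 17. Violating.
Others bid (2, 2, 28): truth gives 0; bid 31 gives 13 > 0. Violating.
Others bid (2, 13, 2): truth gives 17; bid 25 gives 18 > 17. Violating.
Others bid (2, 2, 25): truth gives 14; no alternative beats it.
Others bid (2, 2, 31): truth gives 0; no alternative beats it.
(Checking all 125 profiles: 40 have a profitable deviation, 85 do not.)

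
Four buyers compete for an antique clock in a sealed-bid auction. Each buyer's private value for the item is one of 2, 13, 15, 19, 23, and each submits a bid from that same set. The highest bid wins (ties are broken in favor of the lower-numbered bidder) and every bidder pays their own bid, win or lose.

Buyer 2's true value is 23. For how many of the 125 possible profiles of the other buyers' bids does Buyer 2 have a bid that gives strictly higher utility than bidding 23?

73

Others bid (2, 2, 2): truth gives 0; bid 13 gives 10 > 0. Violating.
Others bid (2, 2, 13): truth gives 0; bid 13 gives 10 > 0. Violating.
Others bid (2, 2, 15): truth gives 0; bid 15 gives 8 > 0. Violating.
Others bid (2, 2, 19): truth gives 0; bid 19 gives 4 > 0. Violating.
Others bid (2, 2, 23): truth gives 0; no alternative beats it.
Others bid (2, 13, 23): truth gives 0; no alternative beats it.
(Checking all 125 profiles: 73 have a profitable deviation, 52 do not.)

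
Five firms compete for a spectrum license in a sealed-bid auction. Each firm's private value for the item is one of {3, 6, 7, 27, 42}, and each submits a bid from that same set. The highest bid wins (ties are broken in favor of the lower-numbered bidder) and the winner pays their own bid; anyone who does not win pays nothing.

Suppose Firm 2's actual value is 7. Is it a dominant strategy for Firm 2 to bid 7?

No

Consider the case where Firm 1 bids 3, Firm 3 bids 3, Firm 4 bids 3 and Firm 5 bids 3.
Truthful bid 7: wins, pays 7, utility 7 - 7 = 0.
Bid 6 instead: wins, pays 6, utility 7 - 6 = 1.
Since 1 > 0, bidding 6 is strictly better here, so truthful bidding is not dominant.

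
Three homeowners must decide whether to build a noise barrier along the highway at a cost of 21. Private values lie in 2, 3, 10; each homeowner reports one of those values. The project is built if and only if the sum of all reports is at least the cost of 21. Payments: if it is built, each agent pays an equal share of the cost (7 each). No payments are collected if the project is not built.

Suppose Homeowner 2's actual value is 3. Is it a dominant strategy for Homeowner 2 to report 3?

Check each profile of the others' reports and compare truth against every alternative report.
Others report (10, 10): truth gives -4, best alternative gives -4.
Others report (2, 2): truth gives 0, best alternative gives 0.
Others report (2, 3): truth gives 0, best alternative gives 0.
Others report (2, 10): truth gives 0, best alternative gives 0.
Others report (3, 2): truth gives 0, best alternative gives 0.
Others report (3, 3): truth gives 0, best alternative gives 0.
(Remaining 3 profiles checked similarly; truth is weakly best in each.)
In every case the truthful report is at least as good as any alternative, so it is a dominant strategy.

Yes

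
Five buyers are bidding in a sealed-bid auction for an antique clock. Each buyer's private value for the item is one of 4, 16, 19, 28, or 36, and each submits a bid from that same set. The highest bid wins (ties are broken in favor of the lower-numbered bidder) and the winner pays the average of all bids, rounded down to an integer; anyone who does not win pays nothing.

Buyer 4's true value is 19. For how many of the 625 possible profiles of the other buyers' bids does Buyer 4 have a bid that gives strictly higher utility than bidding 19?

Others bid (4, 4, 4, 4): truth gives 12; bid 16 gives 13 > 12. Violating.
Others bid (4, 4, 4, 16): truth gives 10; bid 16 gives 11 > 10. Violating.
Others bid (4, 4, 4, 28): truth gives 0; bid 28 gives 6 > 0. Violating.
Others bid (4, 4, 4, 36): truth gives 0; bid 36 gives 3 > 0. Violating.
Others bid (4, 4, 4, 19): truth gives 9; no alternative beats it.
Others bid (4, 4, 16, 4): truth gives 10; no alternative beats it.
(Checking all 625 profiles: 77 have a profitable deviation, 548 do not.)

77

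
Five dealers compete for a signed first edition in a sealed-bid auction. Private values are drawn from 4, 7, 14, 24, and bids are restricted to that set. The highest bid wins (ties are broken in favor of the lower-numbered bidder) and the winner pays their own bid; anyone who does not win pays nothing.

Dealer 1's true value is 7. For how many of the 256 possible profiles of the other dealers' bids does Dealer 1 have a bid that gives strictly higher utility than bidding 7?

1

Others bid (4, 4, 4, 4): truth gives 0; bid 4 gives 3 > 0. Violating.
Others bid (4, 4, 4, 7): truth gives 0; no alternative beats it.
Others bid (4, 4, 4, 14): truth gives 0; no alternative beats it.
(Checking all 256 profiles: 1 has a profitable deviation, 255 do not.)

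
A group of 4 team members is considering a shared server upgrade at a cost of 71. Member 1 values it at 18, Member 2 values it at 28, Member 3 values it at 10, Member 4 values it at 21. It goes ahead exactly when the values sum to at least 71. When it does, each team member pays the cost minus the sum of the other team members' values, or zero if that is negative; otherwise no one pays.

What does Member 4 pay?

Total value 77 ≥ cost 71, so the project is built.
The other team members' values sum to 56.
Cost minus that sum is 71 - 56 = 15.

15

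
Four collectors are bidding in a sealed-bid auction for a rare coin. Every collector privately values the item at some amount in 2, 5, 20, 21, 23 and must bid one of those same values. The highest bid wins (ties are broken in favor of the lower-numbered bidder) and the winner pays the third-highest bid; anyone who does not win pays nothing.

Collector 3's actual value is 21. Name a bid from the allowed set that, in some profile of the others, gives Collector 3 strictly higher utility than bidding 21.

23

Suppose Collector 1 bids 2, Collector 2 bids 2 and Collector 4 bids 23.
Bid 21: loses, pays 0, utility 0.
Bid 23: wins, pays 2, utility 21 - 2 = 19.
So bidding 23 beats truth here (19 > 0).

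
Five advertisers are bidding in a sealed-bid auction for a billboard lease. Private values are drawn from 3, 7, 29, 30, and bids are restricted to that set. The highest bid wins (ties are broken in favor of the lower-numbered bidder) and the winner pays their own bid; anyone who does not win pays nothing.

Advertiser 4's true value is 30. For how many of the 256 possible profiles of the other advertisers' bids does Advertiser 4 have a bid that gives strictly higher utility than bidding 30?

24

Others bid (3, 3, 3, 3): truth gives 0; bid 7 gives 23 > 0. Violating.
Others bid (3, 3, 3, 7): truth gives 0; bid 7 gives 23 > 0. Violating.
Others bid (3, 3, 3, 29): truth gives 0; bid 29 gives 1 > 0. Violating.
Others bid (3, 3, 7, 3): truth gives 0; bid 29 gives 1 > 0. Violating.
Others bid (3, 3, 3, 30): truth gives 0; no alternative beats it.
Others bid (3, 3, 7, 30): truth gives 0; no alternative beats it.
(Checking all 256 profiles: 24 have a profitable deviation, 232 do not.)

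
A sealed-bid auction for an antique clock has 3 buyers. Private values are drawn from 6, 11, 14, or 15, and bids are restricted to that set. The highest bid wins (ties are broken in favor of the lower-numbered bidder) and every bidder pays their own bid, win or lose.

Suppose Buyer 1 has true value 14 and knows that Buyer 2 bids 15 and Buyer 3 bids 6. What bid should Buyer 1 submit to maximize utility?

15

Bid 6: loses but pays 6, utility -6.
Bid 11: loses but pays 11, utility -11.
Bid 14: loses but pays 14, utility -14.
Bid 15: wins, pays 15, utility 14 - 15 = -1.
The best choice is 15 with utility -1.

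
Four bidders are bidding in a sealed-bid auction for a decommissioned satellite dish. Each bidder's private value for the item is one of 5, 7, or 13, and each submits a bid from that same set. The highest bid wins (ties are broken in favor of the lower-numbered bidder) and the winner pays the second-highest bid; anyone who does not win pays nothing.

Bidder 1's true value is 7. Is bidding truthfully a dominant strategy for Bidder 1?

Yes

Check each profile of the others' bids and compare truth against every alternative bid.
Others bid (5, 5, 5): truth gives 2, best alternative gives 2.
Others bid (5, 5, 7): truth gives 0, best alternative gives 0.
Others bid (5, 5, 13): truth gives 0, best alternative gives 0.
Others bid (5, 7, 5): truth gives 0, best alternative gives 0.
Others bid (5, 7, 7): truth gives 0, best alternative gives 0.
Others bid (5, 7, 13): truth gives 0, best alternative gives 0.
(Remaining 21 profiles checked similarly; truth is weakly best in each.)
In every case the truthful bid is at least as good as any alternative, so it is a dominant strategy.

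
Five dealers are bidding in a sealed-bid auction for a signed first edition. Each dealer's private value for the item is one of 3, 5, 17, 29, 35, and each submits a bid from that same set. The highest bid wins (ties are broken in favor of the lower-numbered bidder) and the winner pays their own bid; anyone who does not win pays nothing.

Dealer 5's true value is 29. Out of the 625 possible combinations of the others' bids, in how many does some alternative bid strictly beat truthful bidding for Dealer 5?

Others bid (3, 3, 3, 3): truth gives 0; bid 5 gives 24 > 0. Violating.
Others bid (3, 3, 3, 5): truth gives 0; bid 17 gives 12 > 0. Violating.
Others bid (3, 3, 5, 3): truth gives 0; bid 17 gives 12 > 0. Violating.
Others bid (3, 3, 5, 5): truth gives 0; bid 17 gives 12 > 0. Violating.
Others bid (3, 3, 3, 17): truth gives 0; no alternative beats it.
Others bid (3, 3, 3, 29): truth gives 0; no alternative beats it.
(Checking all 625 profiles: 16 have a profitable deviation, 609 do not.)

16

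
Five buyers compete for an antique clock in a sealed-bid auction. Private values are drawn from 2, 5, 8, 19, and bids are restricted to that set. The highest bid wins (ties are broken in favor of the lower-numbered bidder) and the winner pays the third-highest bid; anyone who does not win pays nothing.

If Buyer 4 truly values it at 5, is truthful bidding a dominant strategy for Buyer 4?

Consider the case where Buyer 1 bids 2, Buyer 2 bids 2, Buyer 3 bids 2 and Buyer 5 bids 8.
Truthful bid 5: loses, pays 0, utility 0.
Bid 8 instead: wins, pays 2, utility 5 - 2 = 3.
Since 3 > 0, bidding 8 is strictly better here, so truthful bidding is not dominant.

No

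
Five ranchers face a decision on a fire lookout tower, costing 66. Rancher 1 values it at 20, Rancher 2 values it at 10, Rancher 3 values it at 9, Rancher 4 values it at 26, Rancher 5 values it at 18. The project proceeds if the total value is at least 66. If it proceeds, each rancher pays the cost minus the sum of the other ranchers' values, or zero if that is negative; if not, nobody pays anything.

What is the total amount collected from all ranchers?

Total value 83 ≥ cost 66, so it is built.
Rancher 1: others sum to 63; max(0, 66 - 63) = 3.
Rancher 2: others sum to 73; max(0, 66 - 73) = 0.
Rancher 3: others sum to 74; max(0, 66 - 74) = 0.
Rancher 4: others sum to 57; max(0, 66 - 57) = 9.
Rancher 5: others sum to 65; max(0, 66 - 65) = 1.
Total collected = 3 + 0 + 0 + 9 + 1 = 13.

13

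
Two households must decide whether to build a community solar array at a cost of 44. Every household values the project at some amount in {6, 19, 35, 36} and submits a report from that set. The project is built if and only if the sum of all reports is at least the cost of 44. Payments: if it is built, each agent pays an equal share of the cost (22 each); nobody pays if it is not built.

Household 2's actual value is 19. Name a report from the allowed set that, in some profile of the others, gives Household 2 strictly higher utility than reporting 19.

6

Suppose Household 1 reports 35.
Report 19: project built, pays 22, utility 19 - 22 = -3.
Report 6: project not built, utility 0.
So reporting 6 beats truth here (0 > -3).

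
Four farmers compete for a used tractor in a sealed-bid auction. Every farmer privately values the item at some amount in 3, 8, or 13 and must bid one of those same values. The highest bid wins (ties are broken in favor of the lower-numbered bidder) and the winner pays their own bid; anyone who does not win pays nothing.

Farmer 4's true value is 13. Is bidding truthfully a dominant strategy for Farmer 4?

No

Consider the case where Farmer 1 bids 3, Farmer 2 bids 3 and Farmer 3 bids 3.
Truthful bid 13: wins, pays 13, utility 13 - 13 = 0.
Bid 8 instead: wins, pays 8, utility 13 - 8 = 5.
Since 5 > 0, bidding 8 is strictly better here, so truthful bidding is not dominant.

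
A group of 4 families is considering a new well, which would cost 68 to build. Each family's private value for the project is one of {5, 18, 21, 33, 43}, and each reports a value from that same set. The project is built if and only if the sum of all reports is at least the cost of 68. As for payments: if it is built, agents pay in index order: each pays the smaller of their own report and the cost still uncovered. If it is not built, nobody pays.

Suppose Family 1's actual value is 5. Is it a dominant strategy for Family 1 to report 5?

Yes

Check each profile of the others' reports and compare truth against every alternative report.
Others report (5, 5, 43): truth gives 0, best alternative gives -13.
Others report (5, 18, 33): truth gives 0, best alternative gives -13.
Others report (5, 18, 43): truth gives 0, best alternative gives -13.
Others report (5, 21, 33): truth gives 0, best alternative gives -13.
Others report (5, 21, 43): truth gives 0, best alternative gives -13.
Others report (5, 33, 18): truth gives 0, best alternative gives -13.
(Remaining 119 profiles checked similarly; truth is weakly best in each.)
In every case the truthful report is at least as good as any alternative, so it is a dominant strategy.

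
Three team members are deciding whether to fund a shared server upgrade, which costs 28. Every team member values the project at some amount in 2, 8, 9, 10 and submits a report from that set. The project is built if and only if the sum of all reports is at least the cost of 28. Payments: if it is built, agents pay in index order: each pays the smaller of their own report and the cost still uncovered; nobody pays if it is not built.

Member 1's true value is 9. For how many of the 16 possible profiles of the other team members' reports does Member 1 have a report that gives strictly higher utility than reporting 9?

1

Others report (10, 10): truth gives 0; report 8 gives 1 > 0. Violating.
Others report (2, 2): truth gives 0; no alternative beats it.
Others report (2, 8): truth gives 0; no alternative beats it.
(Checking all 16 profiles: 1 has a profitable deviation, 15 do not.)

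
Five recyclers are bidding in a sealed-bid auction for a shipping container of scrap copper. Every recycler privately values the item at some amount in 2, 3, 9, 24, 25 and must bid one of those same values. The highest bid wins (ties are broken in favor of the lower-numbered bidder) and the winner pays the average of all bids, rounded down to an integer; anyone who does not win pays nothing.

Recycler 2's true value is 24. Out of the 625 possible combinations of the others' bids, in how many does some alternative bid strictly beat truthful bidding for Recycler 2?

Others bid (2, 2, 2, 2): truth gives 18; bid 3 gives 22 > 18. Violating.
Others bid (2, 2, 2, 3): truth gives 18; bid 3 gives 22 > 18. Violating.
Others bid (2, 2, 2, 9): truth gives 17; bid 9 gives 20 > 17. Violating.
Others bid (2, 2, 2, 25): truth gives 0; bid 25 gives 13 > 0. Violating.
Others bid (2, 2, 2, 24): truth gives 14; no alternative beats it.
Others bid (2, 2, 3, 24): truth gives 13; no alternative beats it.
(Checking all 625 profiles: 354 have a profitable deviation, 271 do not.)

354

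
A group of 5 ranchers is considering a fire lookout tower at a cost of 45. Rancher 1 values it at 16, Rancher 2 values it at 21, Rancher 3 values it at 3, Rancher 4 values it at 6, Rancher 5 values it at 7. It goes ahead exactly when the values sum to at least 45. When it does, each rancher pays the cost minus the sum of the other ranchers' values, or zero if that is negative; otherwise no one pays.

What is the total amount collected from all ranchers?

Total value 53 ≥ cost 45, so it is built.
Rancher 1: others sum to 37; max(0, 45 - 37) = 8.
Rancher 2: others sum to 32; max(0, 45 - 32) = 13.
Rancher 3: others sum to 50; max(0, 45 - 50) = 0.
Rancher 4: others sum to 47; max(0, 45 - 47) = 0.
Rancher 5: others sum to 46; max(0, 45 - 46) = 0.
Total collected = 8 + 13 + 0 + 0 + 0 = 21.

21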